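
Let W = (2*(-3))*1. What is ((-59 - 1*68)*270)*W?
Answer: 205740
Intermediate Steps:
W = -6 (W = -6*1 = -6)
((-59 - 1*68)*270)*W = ((-59 - 1*68)*270)*(-6) = ((-59 - 68)*270)*(-6) = -127*270*(-6) = -34290*(-6) = 205740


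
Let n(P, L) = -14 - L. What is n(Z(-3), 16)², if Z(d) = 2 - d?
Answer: 900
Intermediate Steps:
n(Z(-3), 16)² = (-14 - 1*16)² = (-14 - 16)² = (-30)² = 900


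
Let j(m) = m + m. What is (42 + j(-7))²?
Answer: 784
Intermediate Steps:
j(m) = 2*m
(42 + j(-7))² = (42 + 2*(-7))² = (42 - 14)² = 28² = 784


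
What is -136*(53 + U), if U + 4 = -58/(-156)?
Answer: -261868/39 ≈ -6714.6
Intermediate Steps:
U = -283/78 (U = -4 - 58/(-156) = -4 - 58*(-1/156) = -4 + 29/78 = -283/78 ≈ -3.6282)
-136*(53 + U) = -136*(53 - 283/78) = -136*3851/78 = -261868/39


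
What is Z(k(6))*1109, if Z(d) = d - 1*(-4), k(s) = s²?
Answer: 44360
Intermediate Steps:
Z(d) = 4 + d (Z(d) = d + 4 = 4 + d)
Z(k(6))*1109 = (4 + 6²)*1109 = (4 + 36)*1109 = 40*1109 = 44360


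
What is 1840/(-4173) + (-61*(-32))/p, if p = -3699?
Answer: -4983952/5145309 ≈ -0.96864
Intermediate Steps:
1840/(-4173) + (-61*(-32))/p = 1840/(-4173) - 61*(-32)/(-3699) = 1840*(-1/4173) + 1952*(-1/3699) = -1840/4173 - 1952/3699 = -4983952/5145309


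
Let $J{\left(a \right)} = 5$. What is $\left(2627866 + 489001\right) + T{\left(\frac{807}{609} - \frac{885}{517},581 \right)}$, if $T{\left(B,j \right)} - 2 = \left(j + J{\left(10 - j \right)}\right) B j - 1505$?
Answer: $\frac{44734825136}{14993} \approx 2.9837 \cdot 10^{6}$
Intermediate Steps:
$T{\left(B,j \right)} = -1503 + B j \left(5 + j\right)$ ($T{\left(B,j \right)} = 2 + \left(\left(j + 5\right) B j - 1505\right) = 2 + \left(\left(5 + j\right) B j - 1505\right) = 2 + \left(B \left(5 + j\right) j - 1505\right) = 2 + \left(B j \left(5 + j\right) - 1505\right) = 2 + \left(-1505 + B j \left(5 + j\right)\right) = -1503 + B j \left(5 + j\right)$)
$\left(2627866 + 489001\right) + T{\left(\frac{807}{609} - \frac{885}{517},581 \right)} = \left(2627866 + 489001\right) + \left(-1503 + \left(\frac{807}{609} - \frac{885}{517}\right) 581^{2} + 5 \left(\frac{807}{609} - \frac{885}{517}\right) 581\right) = 3116867 + \left(-1503 + \left(807 \cdot \frac{1}{609} - \frac{885}{517}\right) 337561 + 5 \left(807 \cdot \frac{1}{609} - \frac{885}{517}\right) 581\right) = 3116867 + \left(-1503 + \left(\frac{269}{203} - \frac{885}{517}\right) 337561 + 5 \left(\frac{269}{203} - \frac{885}{517}\right) 581\right) = 3116867 - \left(\frac{1979520265}{14993} + \frac{16841530}{14993}\right) = 3116867 - \frac{1996361795}{14993} = \frac{44734825136}{14993}$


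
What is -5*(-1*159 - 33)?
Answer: 960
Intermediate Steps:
-5*(-1*159 - 33) = -5*(-159 - 33) = -5*(-192) = 960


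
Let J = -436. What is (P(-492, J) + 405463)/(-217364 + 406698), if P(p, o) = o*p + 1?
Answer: 309988/94667 ≈ 3.2745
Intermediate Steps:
P(p, o) = 1 + o*p
(P(-492, J) + 405463)/(-217364 + 406698) = ((1 - 436*(-492)) + 405463)/(-217364 + 406698) = ((1 + 214512) + 405463)/189334 = (214513 + 405463)*(1/189334) = 619976*(1/189334) = 309988/94667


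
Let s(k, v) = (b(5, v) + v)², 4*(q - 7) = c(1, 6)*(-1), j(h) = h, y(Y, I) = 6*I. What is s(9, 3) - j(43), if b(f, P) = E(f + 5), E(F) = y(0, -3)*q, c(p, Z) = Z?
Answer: 9173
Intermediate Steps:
q = 11/2 (q = 7 + (6*(-1))/4 = 7 + (¼)*(-6) = 7 - 3/2 = 11/2 ≈ 5.5000)
E(F) = -99 (E(F) = (6*(-3))*(11/2) = -18*11/2 = -99)
b(f, P) = -99
s(k, v) = (-99 + v)²
s(9, 3) - j(43) = (-99 + 3)² - 1*43 = (-96)² - 43 = 9216 - 43 = 9173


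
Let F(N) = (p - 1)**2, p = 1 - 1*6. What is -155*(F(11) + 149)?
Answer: -28675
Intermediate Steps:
p = -5 (p = 1 - 6 = -5)
F(N) = 36 (F(N) = (-5 - 1)**2 = (-6)**2 = 36)
-155*(F(11) + 149) = -155*(36 + 149) = -155*185 = -28675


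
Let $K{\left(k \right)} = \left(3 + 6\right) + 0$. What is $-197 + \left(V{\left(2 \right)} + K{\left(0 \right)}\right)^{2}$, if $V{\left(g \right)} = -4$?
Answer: $-172$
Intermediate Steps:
$K{\left(k \right)} = 9$ ($K{\left(k \right)} = 9 + 0 = 9$)
$-197 + \left(V{\left(2 \right)} + K{\left(0 \right)}\right)^{2} = -197 + \left(-4 + 9\right)^{2} = -197 + 5^{2} = -197 + 25 = -172$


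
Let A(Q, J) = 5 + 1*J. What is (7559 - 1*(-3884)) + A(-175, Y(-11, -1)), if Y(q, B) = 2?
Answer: 11450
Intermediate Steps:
A(Q, J) = 5 + J
(7559 - 1*(-3884)) + A(-175, Y(-11, -1)) = (7559 - 1*(-3884)) + (5 + 2) = (7559 + 3884) + 7 = 11443 + 7 = 11450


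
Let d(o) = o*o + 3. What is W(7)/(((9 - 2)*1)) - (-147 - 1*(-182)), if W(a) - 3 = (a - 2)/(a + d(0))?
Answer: -69/2 ≈ -34.500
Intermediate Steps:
d(o) = 3 + o² (d(o) = o² + 3 = 3 + o²)
W(a) = 3 + (-2 + a)/(3 + a) (W(a) = 3 + (a - 2)/(a + (3 + 0²)) = 3 + (-2 + a)/(a + (3 + 0)) = 3 + (-2 + a)/(a + 3) = 3 + (-2 + a)/(3 + a))
W(7)/(((9 - 2)*1)) - (-147 - 1*(-182)) = ((7 + 4*7)/(3 + 7))/(((9 - 2)*1)) - (-147 - 1*(-182)) = ((7 + 28)/10)/((7*1)) - (-147 + 182) = ((⅒)*35)/7 - 1*35 = (7/2)*(⅐) - 35 = ½ - 35 = -69/2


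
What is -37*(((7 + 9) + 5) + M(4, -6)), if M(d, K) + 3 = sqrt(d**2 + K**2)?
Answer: -666 - 74*sqrt(13) ≈ -932.81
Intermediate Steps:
M(d, K) = -3 + sqrt(K**2 + d**2) (M(d, K) = -3 + sqrt(d**2 + K**2) = -3 + sqrt(K**2 + d**2))
-37*(((7 + 9) + 5) + M(4, -6)) = -37*(((7 + 9) + 5) + (-3 + sqrt((-6)**2 + 4**2))) = -37*((16 + 5) + (-3 + sqrt(36 + 16))) = -37*(21 + (-3 + sqrt(52))) = -37*(21 + (-3 + 2*sqrt(13))) = -37*(18 + 2*sqrt(13)) = -666 - 74*sqrt(13)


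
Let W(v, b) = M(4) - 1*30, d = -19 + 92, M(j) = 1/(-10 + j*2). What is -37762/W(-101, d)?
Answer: 75524/61 ≈ 1238.1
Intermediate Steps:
M(j) = 1/(-10 + 2*j)
d = 73
W(v, b) = -61/2 (W(v, b) = 1/(2*(-5 + 4)) - 1*30 = (1/2)/(-1) - 30 = (1/2)*(-1) - 30 = -1/2 - 30 = -61/2)
-37762/W(-101, d) = -37762/(-61/2) = -37762*(-2/61) = 75524/61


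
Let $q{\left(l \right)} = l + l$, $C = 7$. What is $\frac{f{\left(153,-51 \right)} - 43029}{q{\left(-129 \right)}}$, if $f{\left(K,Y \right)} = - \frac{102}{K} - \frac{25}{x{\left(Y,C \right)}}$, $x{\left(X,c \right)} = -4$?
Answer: $\frac{516281}{3096} \approx 166.76$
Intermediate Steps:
$q{\left(l \right)} = 2 l$
$f{\left(K,Y \right)} = \frac{25}{4} - \frac{102}{K}$ ($f{\left(K,Y \right)} = - \frac{102}{K} - \frac{25}{-4} = - \frac{102}{K} - - \frac{25}{4} = - \frac{102}{K} + \frac{25}{4} = \frac{25}{4} - \frac{102}{K}$)
$\frac{f{\left(153,-51 \right)} - 43029}{q{\left(-129 \right)}} = \frac{\left(\frac{25}{4} - \frac{102}{153}\right) - 43029}{2 \left(-129\right)} = \frac{\left(\frac{25}{4} - \frac{2}{3}\right) - 43029}{-258} = \left(\left(\frac{25}{4} - \frac{2}{3}\right) - 43029\right) \left(- \frac{1}{258}\right) = \left(\frac{67}{12} - 43029\right) \left(- \frac{1}{258}\right) = \left(- \frac{516281}{12}\right) \left(- \frac{1}{258}\right) = \frac{516281}{3096}$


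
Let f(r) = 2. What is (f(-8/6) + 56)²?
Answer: 3364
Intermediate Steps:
(f(-8/6) + 56)² = (2 + 56)² = 58² = 3364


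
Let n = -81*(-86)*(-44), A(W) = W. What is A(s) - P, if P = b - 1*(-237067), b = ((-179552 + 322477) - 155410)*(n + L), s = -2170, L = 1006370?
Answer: 8737587773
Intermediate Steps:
n = -306504 (n = 6966*(-44) = -306504)
b = -8737827010 (b = ((-179552 + 322477) - 155410)*(-306504 + 1006370) = (142925 - 155410)*699866 = -12485*699866 = -8737827010)
P = -8737589943 (P = -8737827010 - 1*(-237067) = -8737827010 + 237067 = -8737589943)
A(s) - P = -2170 - 1*(-8737589943) = -2170 + 8737589943 = 8737587773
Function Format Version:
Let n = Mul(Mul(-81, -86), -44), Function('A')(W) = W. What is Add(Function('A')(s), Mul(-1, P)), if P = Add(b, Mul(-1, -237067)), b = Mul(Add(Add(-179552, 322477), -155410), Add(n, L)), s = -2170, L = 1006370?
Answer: 8737587773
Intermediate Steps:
n = -306504 (n = Mul(6966, -44) = -306504)
b = -8737827010 (b = Mul(Add(Add(-179552, 322477), -155410), Add(-306504, 1006370)) = Mul(Add(142925, -155410), 699866) = Mul(-12485, 699866) = -8737827010)
P = -8737589943 (P = Add(-8737827010, Mul(-1, -237067)) = Add(-8737827010, 237067) = -8737589943)
Add(Function('A')(s), Mul(-1, P)) = Add(-2170, Mul(-1, -8737589943)) = Add(-2170, 8737589943) = 8737587773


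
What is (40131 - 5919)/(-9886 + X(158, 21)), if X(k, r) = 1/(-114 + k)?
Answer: -1505328/434983 ≈ -3.4607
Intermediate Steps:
(40131 - 5919)/(-9886 + X(158, 21)) = (40131 - 5919)/(-9886 + 1/(-114 + 158)) = 34212/(-9886 + 1/44) = 34212/(-434983/44) = 34212*(-44/434983) = -1505328/434983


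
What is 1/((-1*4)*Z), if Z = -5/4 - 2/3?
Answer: 3/23 ≈ 0.13043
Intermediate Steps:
Z = -23/12 (Z = -5*1/4 - 2*1/3 = -5/4 - 2/3 = -23/12 ≈ -1.9167)
1/((-1*4)*Z) = 1/(-1*4*(-23/12)) = 1/(-4*(-23/12)) = 1/(23/3) = 3/23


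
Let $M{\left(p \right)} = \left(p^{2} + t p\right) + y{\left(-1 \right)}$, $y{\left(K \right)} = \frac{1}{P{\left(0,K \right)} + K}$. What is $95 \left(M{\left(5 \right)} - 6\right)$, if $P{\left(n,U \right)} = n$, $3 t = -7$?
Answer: $\frac{1805}{3} \approx 601.67$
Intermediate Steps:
$t = - \frac{7}{3}$ ($t = \frac{1}{3} \left(-7\right) = - \frac{7}{3} \approx -2.3333$)
$y{\left(K \right)} = \frac{1}{K}$ ($y{\left(K \right)} = \frac{1}{0 + K} = \frac{1}{K}$)
$M{\left(p \right)} = -1 + p^{2} - \frac{7 p}{3}$ ($M{\left(p \right)} = \left(p^{2} - \frac{7 p}{3}\right) + \frac{1}{-1} = \left(p^{2} - \frac{7 p}{3}\right) - 1 = -1 + p^{2} - \frac{7 p}{3}$)
$95 \left(M{\left(5 \right)} - 6\right) = 95 \left(\left(-1 + 5^{2} - \frac{35}{3}\right) - 6\right) = 95 \left(\left(-1 + 25 - \frac{35}{3}\right) - 6\right) = 95 \left(\frac{37}{3} - 6\right) = 95 \cdot \frac{19}{3} = \frac{1805}{3}$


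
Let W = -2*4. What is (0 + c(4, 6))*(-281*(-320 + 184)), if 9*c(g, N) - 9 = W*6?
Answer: -496808/3 ≈ -1.6560e+5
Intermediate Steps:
W = -8
c(g, N) = -13/3 (c(g, N) = 1 + (-8*6)/9 = 1 + (1/9)*(-48) = 1 - 16/3 = -13/3)
(0 + c(4, 6))*(-281*(-320 + 184)) = (0 - 13/3)*(-281*(-320 + 184)) = -(-3653)*(-136)/3 = -13/3*38216 = -496808/3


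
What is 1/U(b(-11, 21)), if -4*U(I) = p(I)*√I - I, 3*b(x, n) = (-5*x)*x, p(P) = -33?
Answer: -3/968 - 9*I*√15/4840 ≈ -0.0030992 - 0.0072018*I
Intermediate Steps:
b(x, n) = -5*x²/3 (b(x, n) = ((-5*x)*x)/3 = (-5*x²)/3 = -5*x²/3)
U(I) = I/4 + 33*√I/4 (U(I) = -(-33*√I - I)/4 = -(-I - 33*√I)/4 = I/4 + 33*√I/4)
1/U(b(-11, 21)) = 1/((-5/3*(-11)²)/4 + 33*√(-5/3*(-11)²)/4) = 1/((-5/3*121)/4 + 33*√(-5/3*121)/4) = 1/((¼)*(-605/3) + 33*√(-605/3)/4) = 1/(-605/12 + 33*(11*I*√15/3)/4) = 1/(-605/12 + 121*I*√15/4)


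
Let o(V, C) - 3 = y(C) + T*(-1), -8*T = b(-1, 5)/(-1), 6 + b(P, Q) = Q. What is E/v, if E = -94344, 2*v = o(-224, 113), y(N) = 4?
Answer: -503168/19 ≈ -26483.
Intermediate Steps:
b(P, Q) = -6 + Q
T = -⅛ (T = -(-6 + 5)/(8*(-1)) = -(-1)*(-1)/8 = -⅛*1 = -⅛ ≈ -0.12500)
o(V, C) = 57/8 (o(V, C) = 3 + (4 - ⅛*(-1)) = 3 + (4 + ⅛) = 3 + 33/8 = 57/8)
v = 57/16 (v = (½)*(57/8) = 57/16 ≈ 3.5625)
E/v = -94344/57/16 = -94344*16/57 = -503168/19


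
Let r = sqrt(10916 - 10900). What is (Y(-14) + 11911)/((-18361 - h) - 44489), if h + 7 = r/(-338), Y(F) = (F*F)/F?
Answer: -2010593/10620465 ≈ -0.18931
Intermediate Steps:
r = 4 (r = sqrt(16) = 4)
Y(F) = F (Y(F) = F**2/F = F)
h = -1185/169 (h = -7 + 4/(-338) = -7 + 4*(-1/338) = -7 - 2/169 = -1185/169 ≈ -7.0118)
(Y(-14) + 11911)/((-18361 - h) - 44489) = (-14 + 11911)/((-18361 - 1*(-1185/169)) - 44489) = 11897/((-18361 + 1185/169) - 44489) = 11897/(-3101824/169 - 44489) = 11897/(-10620465/169) = 11897*(-169/10620465) = -2010593/10620465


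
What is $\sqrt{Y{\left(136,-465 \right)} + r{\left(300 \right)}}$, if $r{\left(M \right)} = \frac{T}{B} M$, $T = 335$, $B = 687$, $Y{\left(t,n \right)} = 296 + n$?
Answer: $\frac{i \sqrt{1191029}}{229} \approx 4.7657 i$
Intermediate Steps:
$r{\left(M \right)} = \frac{335 M}{687}$ ($r{\left(M \right)} = \frac{335}{687} M = 335 \cdot \frac{1}{687} M = \frac{335 M}{687}$)
$\sqrt{Y{\left(136,-465 \right)} + r{\left(300 \right)}} = \sqrt{\left(296 - 465\right) + \frac{335}{687} \cdot 300} = \sqrt{-169 + \frac{33500}{229}} = \sqrt{- \frac{5201}{229}} = \frac{i \sqrt{1191029}}{229}$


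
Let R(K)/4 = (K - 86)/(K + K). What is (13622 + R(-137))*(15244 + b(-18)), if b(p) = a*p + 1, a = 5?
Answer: 28289232300/137 ≈ 2.0649e+8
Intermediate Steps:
b(p) = 1 + 5*p (b(p) = 5*p + 1 = 1 + 5*p)
R(K) = 2*(-86 + K)/K (R(K) = 4*((K - 86)/(K + K)) = 4*((-86 + K)/((2*K))) = 4*((-86 + K)*(1/(2*K))) = 4*((-86 + K)/(2*K)) = 2*(-86 + K)/K)
(13622 + R(-137))*(15244 + b(-18)) = (13622 + (2 - 172/(-137)))*(15244 + (1 + 5*(-18))) = (13622 + (2 - 172*(-1/137)))*(15244 + (1 - 90)) = (13622 + (2 + 172/137))*(15244 - 89) = (13622 + 446/137)*15155 = (1866660/137)*15155 = 28289232300/137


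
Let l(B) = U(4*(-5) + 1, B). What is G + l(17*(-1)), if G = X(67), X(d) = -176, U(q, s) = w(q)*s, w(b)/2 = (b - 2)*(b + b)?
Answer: -27308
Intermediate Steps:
w(b) = 4*b*(-2 + b) (w(b) = 2*((b - 2)*(b + b)) = 2*((-2 + b)*(2*b)) = 2*(2*b*(-2 + b)) = 4*b*(-2 + b))
U(q, s) = 4*q*s*(-2 + q) (U(q, s) = (4*q*(-2 + q))*s = 4*q*s*(-2 + q))
l(B) = 1596*B (l(B) = 4*(4*(-5) + 1)*B*(-2 + (4*(-5) + 1)) = 4*(-20 + 1)*B*(-2 + (-20 + 1)) = 4*(-19)*B*(-2 - 19) = 4*(-19)*B*(-21) = 1596*B)
G = -176
G + l(17*(-1)) = -176 + 1596*(17*(-1)) = -176 + 1596*(-17) = -176 - 27132 = -27308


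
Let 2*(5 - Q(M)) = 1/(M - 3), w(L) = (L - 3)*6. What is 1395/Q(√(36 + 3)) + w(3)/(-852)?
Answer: 828630/2939 + 2790*√39/2939 ≈ 287.87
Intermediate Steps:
w(L) = -18 + 6*L (w(L) = (-3 + L)*6 = -18 + 6*L)
Q(M) = 5 - 1/(2*(-3 + M)) (Q(M) = 5 - 1/(2*(M - 3)) = 5 - 1/(2*(-3 + M)))
1395/Q(√(36 + 3)) + w(3)/(-852) = 1395/(((-31 + 10*√(36 + 3))/(2*(-3 + √(36 + 3))))) + (-18 + 6*3)/(-852) = 1395/(((-31 + 10*√39)/(2*(-3 + √39)))) + (-18 + 18)*(-1/852) = 1395*(2*(-3 + √39)/(-31 + 10*√39)) + 0*(-1/852) = 2790*(-3 + √39)/(-31 + 10*√39) + 0 = 2790*(-3 + √39)/(-31 + 10*√39)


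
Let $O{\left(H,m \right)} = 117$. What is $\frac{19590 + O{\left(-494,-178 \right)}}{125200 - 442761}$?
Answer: $- \frac{19707}{317561} \approx -0.062057$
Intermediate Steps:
$\frac{19590 + O{\left(-494,-178 \right)}}{125200 - 442761} = \frac{19590 + 117}{125200 - 442761} = \frac{19707}{-317561} = 19707 \left(- \frac{1}{317561}\right) = - \frac{19707}{317561}$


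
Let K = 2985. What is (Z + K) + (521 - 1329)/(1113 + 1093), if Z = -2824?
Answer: 177179/1103 ≈ 160.63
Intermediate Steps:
(Z + K) + (521 - 1329)/(1113 + 1093) = (-2824 + 2985) + (521 - 1329)/(1113 + 1093) = 161 - 808/2206 = 161 - 808*1/2206 = 161 - 404/1103 = 177179/1103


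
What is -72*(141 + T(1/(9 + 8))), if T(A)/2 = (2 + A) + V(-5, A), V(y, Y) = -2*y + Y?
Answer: -202248/17 ≈ -11897.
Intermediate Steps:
V(y, Y) = Y - 2*y
T(A) = 24 + 4*A (T(A) = 2*((2 + A) + (A - 2*(-5))) = 2*((2 + A) + (A + 10)) = 2*((2 + A) + (10 + A)) = 2*(12 + 2*A) = 24 + 4*A)
-72*(141 + T(1/(9 + 8))) = -72*(141 + (24 + 4/(9 + 8))) = -72*(141 + (24 + 4/17)) = -72*(141 + 412/17) = -72*2809/17 = -202248/17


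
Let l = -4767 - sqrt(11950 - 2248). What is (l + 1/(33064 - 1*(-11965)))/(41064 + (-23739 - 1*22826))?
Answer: 214653242/247704529 + 21*sqrt(22)/5501 ≈ 0.88448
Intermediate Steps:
l = -4767 - 21*sqrt(22) (l = -4767 - sqrt(9702) = -4767 - 21*sqrt(22) ≈ -4865.5)
(l + 1/(33064 - 1*(-11965)))/(41064 + (-23739 - 1*22826)) = ((-4767 - 21*sqrt(22)) + 1/(33064 - 1*(-11965)))/(41064 + (-23739 - 1*22826)) = ((-4767 - 21*sqrt(22)) + 1/(33064 + 11965))/(41064 + (-23739 - 22826)) = ((-4767 - 21*sqrt(22)) + 1/45029)/(41064 - 46565) = ((-4767 - 21*sqrt(22)) + 1/45029)/(-5501) = (-214653242/45029 - 21*sqrt(22))*(-1/5501) = 214653242/247704529 + 21*sqrt(22)/5501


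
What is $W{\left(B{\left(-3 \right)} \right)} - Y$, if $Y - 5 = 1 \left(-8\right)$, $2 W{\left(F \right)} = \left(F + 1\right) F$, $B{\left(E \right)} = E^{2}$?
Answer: $48$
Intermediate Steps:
$W{\left(F \right)} = \frac{F \left(1 + F\right)}{2}$ ($W{\left(F \right)} = \frac{\left(F + 1\right) F}{2} = \frac{\left(1 + F\right) F}{2} = \frac{F \left(1 + F\right)}{2}$)
$Y = -3$ ($Y = 5 + 1 \left(-8\right) = 5 - 8 = -3$)
$W{\left(B{\left(-3 \right)} \right)} - Y = \frac{\left(-3\right)^{2} \left(1 + \left(-3\right)^{2}\right)}{2} - -3 = \frac{1}{2} \cdot 9 \left(1 + 9\right) + 3 = \frac{1}{2} \cdot 9 \cdot 10 + 3 = 45 + 3 = 48$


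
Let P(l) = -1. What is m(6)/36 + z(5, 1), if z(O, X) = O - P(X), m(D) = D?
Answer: 37/6 ≈ 6.1667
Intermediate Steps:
z(O, X) = 1 + O (z(O, X) = O - 1*(-1) = O + 1 = 1 + O)
m(6)/36 + z(5, 1) = 6/36 + (1 + 5) = 6*(1/36) + 6 = ⅙ + 6 = 37/6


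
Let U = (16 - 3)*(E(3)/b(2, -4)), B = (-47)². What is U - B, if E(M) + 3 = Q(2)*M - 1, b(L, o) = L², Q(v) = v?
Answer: -4405/2 ≈ -2202.5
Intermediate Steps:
B = 2209
E(M) = -4 + 2*M (E(M) = -3 + (2*M - 1) = -3 + (-1 + 2*M) = -4 + 2*M)
U = 13/2 (U = (16 - 3)*((-4 + 2*3)/(2²)) = 13*((-4 + 6)/4) = 13*(2*(¼)) = 13*(½) = 13/2 ≈ 6.5000)
U - B = 13/2 - 1*2209 = 13/2 - 2209 = -4405/2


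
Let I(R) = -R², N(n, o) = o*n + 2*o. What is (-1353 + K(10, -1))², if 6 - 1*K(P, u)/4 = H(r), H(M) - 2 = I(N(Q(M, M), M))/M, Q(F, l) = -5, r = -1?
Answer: 1885129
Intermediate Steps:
N(n, o) = 2*o + n*o (N(n, o) = n*o + 2*o = 2*o + n*o)
H(M) = 2 - 9*M (H(M) = 2 + (-(M*(2 - 5))²)/M = 2 + (-(M*(-3))²)/M = 2 + (-(-3*M)²)/M = 2 + (-9*M²)/M = 2 - 9*M)
K(P, u) = -20 (K(P, u) = 24 - 4*(2 - 9*(-1)) = 24 - 4*(2 + 9) = 24 - 4*11 = 24 - 44 = -20)
(-1353 + K(10, -1))² = (-1353 - 20)² = (-1373)² = 1885129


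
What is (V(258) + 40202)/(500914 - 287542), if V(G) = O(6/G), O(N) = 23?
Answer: 40225/213372 ≈ 0.18852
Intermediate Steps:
V(G) = 23
(V(258) + 40202)/(500914 - 287542) = (23 + 40202)/(500914 - 287542) = 40225/213372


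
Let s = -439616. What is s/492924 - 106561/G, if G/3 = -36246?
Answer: 56232259/638090118 ≈ 0.088126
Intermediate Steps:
G = -108738 (G = 3*(-36246) = -108738)
s/492924 - 106561/G = -439616/492924 - 106561/(-108738) = -439616*1/492924 - 106561*(-1/108738) = -109904/123231 + 15223/15534 = 56232259/638090118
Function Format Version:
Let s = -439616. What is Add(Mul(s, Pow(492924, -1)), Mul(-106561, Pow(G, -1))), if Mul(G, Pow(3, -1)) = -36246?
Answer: Rational(56232259, 638090118) ≈ 0.088126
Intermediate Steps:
G = -108738 (G = Mul(3, -36246) = -108738)
Add(Mul(s, Pow(492924, -1)), Mul(-106561, Pow(G, -1))) = Add(Mul(-439616, Pow(492924, -1)), Mul(-106561, Pow(-108738, -1))) = Add(Mul(-439616, Rational(1, 492924)), Mul(-106561, Rational(-1, 108738))) = Add(Rational(-109904, 123231), Rational(15223, 15534)) = Rational(56232259, 638090118)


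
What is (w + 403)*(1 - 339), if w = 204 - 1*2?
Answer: -204490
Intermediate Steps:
w = 202 (w = 204 - 2 = 202)
(w + 403)*(1 - 339) = (202 + 403)*(1 - 339) = 605*(-338) = -204490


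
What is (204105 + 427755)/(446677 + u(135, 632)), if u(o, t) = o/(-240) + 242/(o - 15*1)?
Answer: 151646400/107202829 ≈ 1.4146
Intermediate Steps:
u(o, t) = 242/(-15 + o) - o/240 (u(o, t) = o*(-1/240) + 242/(o - 15) = -o/240 + 242/(-15 + o) = 242/(-15 + o) - o/240)
(204105 + 427755)/(446677 + u(135, 632)) = (204105 + 427755)/(446677 + (58080 - 1*135² + 15*135)/(240*(-15 + 135))) = 631860/(446677 + (1/240)*(58080 - 1*18225 + 2025)/120) = 631860/(446677 + (1/240)*(1/120)*(58080 - 18225 + 2025)) = 631860/(446677 + (1/240)*(1/120)*41880) = 631860/(446677 + 349/240) = 631860/(107202829/240) = 631860*(240/107202829) = 151646400/107202829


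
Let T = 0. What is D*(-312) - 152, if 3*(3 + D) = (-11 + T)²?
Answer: -11800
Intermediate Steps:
D = 112/3 (D = -3 + (-11 + 0)²/3 = -3 + (⅓)*(-11)² = -3 + (⅓)*121 = -3 + 121/3 = 112/3 ≈ 37.333)
D*(-312) - 152 = (112/3)*(-312) - 152 = -11648 - 152 = -11800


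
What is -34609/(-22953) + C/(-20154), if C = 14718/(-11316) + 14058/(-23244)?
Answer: 424714994801047/281657142972114 ≈ 1.5079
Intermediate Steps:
C = -3480455/1826591 (C = 14718*(-1/11316) + 14058*(-1/23244) = -2453/1886 - 2343/3874 = -3480455/1826591 ≈ -1.9054)
-34609/(-22953) + C/(-20154) = -34609/(-22953) - 3480455/1826591/(-20154) = -34609*(-1/22953) - 3480455/1826591*(-1/20154) = 34609/22953 + 3480455/36813115014 = 424714994801047/281657142972114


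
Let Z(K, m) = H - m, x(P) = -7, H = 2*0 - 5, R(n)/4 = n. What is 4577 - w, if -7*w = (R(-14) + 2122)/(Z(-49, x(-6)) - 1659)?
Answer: 53086557/11599 ≈ 4576.8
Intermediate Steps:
R(n) = 4*n
H = -5 (H = 0 - 5 = -5)
Z(K, m) = -5 - m
w = 2066/11599 (w = -(4*(-14) + 2122)/(7*((-5 - 1*(-7)) - 1659)) = -(-56 + 2122)/(7*((-5 + 7) - 1659)) = -2066/(7*(2 - 1659)) = -2066/(7*(-1657)) = -2066*(-1)/(7*1657) = -⅐*(-2066/1657) = 2066/11599 ≈ 0.17812)
4577 - w = 4577 - 1*2066/11599 = 4577 - 2066/11599 = 53086557/11599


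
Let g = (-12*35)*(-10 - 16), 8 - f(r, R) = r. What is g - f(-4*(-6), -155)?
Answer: 10936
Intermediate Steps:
f(r, R) = 8 - r
g = 10920 (g = -420*(-26) = 10920)
g - f(-4*(-6), -155) = 10920 - (8 - (-4)*(-6)) = 10920 - (8 - 1*24) = 10920 - (8 - 24) = 10920 - 1*(-16) = 10920 + 16 = 10936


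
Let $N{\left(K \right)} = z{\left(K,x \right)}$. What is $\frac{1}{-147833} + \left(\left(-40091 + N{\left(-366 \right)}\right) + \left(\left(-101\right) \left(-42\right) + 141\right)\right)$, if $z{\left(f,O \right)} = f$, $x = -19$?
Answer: $- \frac{5332927643}{147833} \approx -36074.0$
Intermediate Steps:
$N{\left(K \right)} = K$
$\frac{1}{-147833} + \left(\left(-40091 + N{\left(-366 \right)}\right) + \left(\left(-101\right) \left(-42\right) + 141\right)\right) = \frac{1}{-147833} + \left(\left(-40091 - 366\right) + \left(\left(-101\right) \left(-42\right) + 141\right)\right) = - \frac{1}{147833} + \left(-40457 + \left(4242 + 141\right)\right) = - \frac{1}{147833} + \left(-40457 + 4383\right) = - \frac{1}{147833} - 36074 = - \frac{5332927643}{147833}$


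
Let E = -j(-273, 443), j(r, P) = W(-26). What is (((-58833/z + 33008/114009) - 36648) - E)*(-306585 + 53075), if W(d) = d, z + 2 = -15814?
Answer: 2793768630787616135/300527724 ≈ 9.2962e+9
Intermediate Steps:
z = -15816 (z = -2 - 15814 = -15816)
j(r, P) = -26
E = 26 (E = -1*(-26) = 26)
(((-58833/z + 33008/114009) - 36648) - E)*(-306585 + 53075) = (((-58833/(-15816) + 33008/114009) - 36648) - 1*26)*(-306585 + 53075) = (((-58833*(-1/15816) + 33008*(1/114009)) - 36648) - 26)*(-253510) = (((19611/5272 + 33008/114009) - 36648) - 26)*(-253510) = ((2409848675/601055448 - 36648) - 26)*(-253510) = (-22025070209629/601055448 - 26)*(-253510) = -22040697651277/601055448*(-253510) = 2793768630787616135/300527724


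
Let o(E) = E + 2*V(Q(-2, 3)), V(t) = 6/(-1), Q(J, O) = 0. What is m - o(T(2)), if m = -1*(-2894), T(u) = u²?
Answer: 2902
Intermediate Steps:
V(t) = -6 (V(t) = 6*(-1) = -6)
m = 2894
o(E) = -12 + E (o(E) = E + 2*(-6) = E - 12 = -12 + E)
m - o(T(2)) = 2894 - (-12 + 2²) = 2894 - (-12 + 4) = 2894 - 1*(-8) = 2894 + 8 = 2902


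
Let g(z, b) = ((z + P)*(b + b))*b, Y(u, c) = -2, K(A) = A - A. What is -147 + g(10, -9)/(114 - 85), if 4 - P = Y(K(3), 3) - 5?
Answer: -861/29 ≈ -29.690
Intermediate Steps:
K(A) = 0
P = 11 (P = 4 - (-2 - 5) = 4 - 1*(-7) = 4 + 7 = 11)
g(z, b) = 2*b²*(11 + z) (g(z, b) = ((z + 11)*(b + b))*b = ((11 + z)*(2*b))*b = (2*b*(11 + z))*b = 2*b²*(11 + z))
-147 + g(10, -9)/(114 - 85) = -147 + (2*(-9)²*(11 + 10))/(114 - 85) = -147 + (2*81*21)/29 = -147 + (1/29)*3402 = -147 + 3402/29 = -861/29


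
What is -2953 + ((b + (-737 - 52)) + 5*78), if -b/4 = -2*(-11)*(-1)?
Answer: -3264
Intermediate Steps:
b = 88 (b = -4*(-2*(-11))*(-1) = -88*(-1) = -4*(-22) = 88)
-2953 + ((b + (-737 - 52)) + 5*78) = -2953 + ((88 + (-737 - 52)) + 5*78) = -2953 + ((88 - 789) + 390) = -2953 + (-701 + 390) = -2953 - 311 = -3264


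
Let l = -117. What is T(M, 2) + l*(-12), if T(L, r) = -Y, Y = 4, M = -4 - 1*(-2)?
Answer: 1400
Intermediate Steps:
M = -2 (M = -4 + 2 = -2)
T(L, r) = -4 (T(L, r) = -1*4 = -4)
T(M, 2) + l*(-12) = -4 - 117*(-12) = -4 + 1404 = 1400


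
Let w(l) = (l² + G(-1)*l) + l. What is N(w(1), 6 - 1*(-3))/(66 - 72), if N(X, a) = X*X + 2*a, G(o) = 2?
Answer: -17/3 ≈ -5.6667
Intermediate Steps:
w(l) = l² + 3*l (w(l) = (l² + 2*l) + l = l² + 3*l)
N(X, a) = X² + 2*a
N(w(1), 6 - 1*(-3))/(66 - 72) = ((1*(3 + 1))² + 2*(6 - 1*(-3)))/(66 - 72) = ((1*4)² + 2*(6 + 3))/(-6) = -(4² + 2*9)/6 = -(16 + 18)/6 = -⅙*34 = -17/3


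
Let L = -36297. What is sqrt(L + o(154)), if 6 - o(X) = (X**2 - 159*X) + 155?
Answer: 6*I*sqrt(991) ≈ 188.88*I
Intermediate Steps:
o(X) = -149 - X**2 + 159*X (o(X) = 6 - ((X**2 - 159*X) + 155) = 6 - (155 + X**2 - 159*X) = 6 + (-155 - X**2 + 159*X) = -149 - X**2 + 159*X)
sqrt(L + o(154)) = sqrt(-36297 + (-149 - 1*154**2 + 159*154)) = sqrt(-36297 + (-149 - 1*23716 + 24486)) = sqrt(-36297 + (-149 - 23716 + 24486)) = sqrt(-36297 + 621) = sqrt(-35676) = 6*I*sqrt(991)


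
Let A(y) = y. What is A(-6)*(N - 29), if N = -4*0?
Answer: 174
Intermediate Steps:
N = 0
A(-6)*(N - 29) = -6*(0 - 29) = -6*(-29) = 174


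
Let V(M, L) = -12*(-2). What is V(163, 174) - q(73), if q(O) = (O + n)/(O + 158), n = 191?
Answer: 160/7 ≈ 22.857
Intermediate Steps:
V(M, L) = 24
q(O) = (191 + O)/(158 + O) (q(O) = (O + 191)/(O + 158) = (191 + O)/(158 + O))
V(163, 174) - q(73) = 24 - (191 + 73)/(158 + 73) = 24 - 264/231 = 24 - 1*8/7 = 24 - 8/7 = 160/7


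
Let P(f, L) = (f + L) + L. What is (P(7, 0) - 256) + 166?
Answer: -83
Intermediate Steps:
P(f, L) = f + 2*L (P(f, L) = (L + f) + L = f + 2*L)
(P(7, 0) - 256) + 166 = ((7 + 2*0) - 256) + 166 = ((7 + 0) - 256) + 166 = (7 - 256) + 166 = -249 + 166 = -83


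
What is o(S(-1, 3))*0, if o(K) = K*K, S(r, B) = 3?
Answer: 0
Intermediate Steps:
o(K) = K**2
o(S(-1, 3))*0 = 3**2*0 = 9*0 = 0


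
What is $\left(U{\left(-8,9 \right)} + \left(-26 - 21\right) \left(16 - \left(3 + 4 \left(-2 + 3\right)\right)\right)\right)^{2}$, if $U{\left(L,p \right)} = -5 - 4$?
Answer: $186624$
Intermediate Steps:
$U{\left(L,p \right)} = -9$
$\left(U{\left(-8,9 \right)} + \left(-26 - 21\right) \left(16 - \left(3 + 4 \left(-2 + 3\right)\right)\right)\right)^{2} = \left(-9 + \left(-26 - 21\right) \left(16 - \left(3 + 4 \left(-2 + 3\right)\right)\right)\right)^{2} = \left(-9 - 47 \left(16 - 7\right)\right)^{2} = \left(-9 - 423\right)^{2} = \left(-432\right)^{2} = 186624$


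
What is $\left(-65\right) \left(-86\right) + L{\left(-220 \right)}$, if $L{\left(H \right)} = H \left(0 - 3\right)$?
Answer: $6250$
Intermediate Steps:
$L{\left(H \right)} = - 3 H$ ($L{\left(H \right)} = H \left(-3\right) = - 3 H$)
$\left(-65\right) \left(-86\right) + L{\left(-220 \right)} = \left(-65\right) \left(-86\right) - -660 = 5590 + 660 = 6250$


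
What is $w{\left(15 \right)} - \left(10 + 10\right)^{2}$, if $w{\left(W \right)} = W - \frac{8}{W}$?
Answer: $- \frac{5783}{15} \approx -385.53$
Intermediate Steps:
$w{\left(15 \right)} - \left(10 + 10\right)^{2} = \left(15 - \frac{8}{15}\right) - \left(10 + 10\right)^{2} = \left(15 - \frac{8}{15}\right) - 20^{2} = \left(15 - \frac{8}{15}\right) - 400 = \frac{217}{15} - 400 = - \frac{5783}{15}$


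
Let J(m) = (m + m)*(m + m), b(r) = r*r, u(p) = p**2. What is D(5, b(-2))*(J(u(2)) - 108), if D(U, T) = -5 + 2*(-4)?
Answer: 572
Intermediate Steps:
b(r) = r**2
D(U, T) = -13 (D(U, T) = -5 - 8 = -13)
J(m) = 4*m**2 (J(m) = (2*m)*(2*m) = 4*m**2)
D(5, b(-2))*(J(u(2)) - 108) = -13*(4*(2**2)**2 - 108) = -13*(4*4**2 - 108) = -13*(4*16 - 108) = -13*(64 - 108) = -13*(-44) = 572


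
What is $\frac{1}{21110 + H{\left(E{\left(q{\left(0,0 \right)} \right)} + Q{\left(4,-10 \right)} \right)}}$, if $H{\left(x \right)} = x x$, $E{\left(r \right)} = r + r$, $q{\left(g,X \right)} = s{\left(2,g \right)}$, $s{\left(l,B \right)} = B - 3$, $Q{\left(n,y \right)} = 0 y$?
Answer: $\frac{1}{21146} \approx 4.729 \cdot 10^{-5}$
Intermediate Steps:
$Q{\left(n,y \right)} = 0$
$s{\left(l,B \right)} = -3 + B$ ($s{\left(l,B \right)} = B - 3 = -3 + B$)
$q{\left(g,X \right)} = -3 + g$
$E{\left(r \right)} = 2 r$
$H{\left(x \right)} = x^{2}$
$\frac{1}{21110 + H{\left(E{\left(q{\left(0,0 \right)} \right)} + Q{\left(4,-10 \right)} \right)}} = \frac{1}{21110 + \left(2 \left(-3 + 0\right) + 0\right)^{2}} = \frac{1}{21110 + \left(2 \left(-3\right) + 0\right)^{2}} = \frac{1}{21110 + \left(-6 + 0\right)^{2}} = \frac{1}{21110 + \left(-6\right)^{2}} = \frac{1}{21110 + 36} = \frac{1}{21146}$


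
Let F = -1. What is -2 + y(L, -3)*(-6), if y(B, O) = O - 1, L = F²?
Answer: 22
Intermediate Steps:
L = 1 (L = (-1)² = 1)
y(B, O) = -1 + O
-2 + y(L, -3)*(-6) = -2 + (-1 - 3)*(-6) = -2 - 4*(-6) = -2 + 24 = 22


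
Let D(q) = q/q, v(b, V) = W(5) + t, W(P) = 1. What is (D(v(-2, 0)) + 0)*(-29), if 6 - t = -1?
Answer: -29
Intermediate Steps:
t = 7 (t = 6 - 1*(-1) = 6 + 1 = 7)
v(b, V) = 8 (v(b, V) = 1 + 7 = 8)
D(q) = 1
(D(v(-2, 0)) + 0)*(-29) = (1 + 0)*(-29) = 1*(-29) = -29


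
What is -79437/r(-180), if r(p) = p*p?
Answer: -26479/10800 ≈ -2.4518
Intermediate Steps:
r(p) = p**2
-79437/r(-180) = -79437/((-180)**2) = -79437/32400 = -79437*1/32400 = -26479/10800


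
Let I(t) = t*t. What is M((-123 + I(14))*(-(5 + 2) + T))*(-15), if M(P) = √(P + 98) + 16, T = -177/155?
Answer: -240 - 6*I*√2981270/31 ≈ -240.0 - 334.19*I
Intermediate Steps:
T = -177/155 (T = -177*1/155 = -177/155 ≈ -1.1419)
I(t) = t²
M(P) = 16 + √(98 + P) (M(P) = √(98 + P) + 16 = 16 + √(98 + P))
M((-123 + I(14))*(-(5 + 2) + T))*(-15) = (16 + √(98 + (-123 + 14²)*(-(5 + 2) - 177/155)))*(-15) = (16 + √(98 + (-123 + 196)*(-1*7 - 177/155)))*(-15) = (16 + √(98 + 73*(-7 - 177/155)))*(-15) = (16 + √(98 + 73*(-1262/155)))*(-15) = (16 + √(98 - 92126/155))*(-15) = (16 + √(-76936/155))*(-15) = (16 + 2*I*√2981270/155)*(-15) = -240 - 6*I*√2981270/31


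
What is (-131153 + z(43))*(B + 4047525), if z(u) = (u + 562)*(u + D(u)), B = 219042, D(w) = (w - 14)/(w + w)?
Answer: -38502878709141/86 ≈ -4.4771e+11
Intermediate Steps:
D(w) = (-14 + w)/(2*w) (D(w) = (-14 + w)/((2*w)) = (-14 + w)*(1/(2*w)) = (-14 + w)/(2*w))
z(u) = (562 + u)*(u + (-14 + u)/(2*u)) (z(u) = (u + 562)*(u + (-14 + u)/(2*u)) = (562 + u)*(u + (-14 + u)/(2*u)))
(-131153 + z(43))*(B + 4047525) = (-131153 + (274 + 43² - 3934/43 + (1125/2)*43))*(219042 + 4047525) = (-131153 + (274 + 1849 - 3934*1/43 + 48375/2))*4266567 = (-131153 + (274 + 1849 - 3934/43 + 48375/2))*4266567 = (-131153 + 2254835/86)*4266567 = -9024323/86*4266567 = -38502878709141/86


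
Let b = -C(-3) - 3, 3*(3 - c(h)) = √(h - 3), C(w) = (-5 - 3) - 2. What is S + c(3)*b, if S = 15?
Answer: 36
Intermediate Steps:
C(w) = -10 (C(w) = -8 - 2 = -10)
c(h) = 3 - √(-3 + h)/3 (c(h) = 3 - √(h - 3)/3 = 3 - √(-3 + h)/3)
b = 7 (b = -1*(-10) - 3 = 10 - 3 = 7)
S + c(3)*b = 15 + (3 - √(-3 + 3)/3)*7 = 15 + (3 - √0/3)*7 = 15 + (3 - ⅓*0)*7 = 15 + (3 + 0)*7 = 15 + 3*7 = 15 + 21 = 36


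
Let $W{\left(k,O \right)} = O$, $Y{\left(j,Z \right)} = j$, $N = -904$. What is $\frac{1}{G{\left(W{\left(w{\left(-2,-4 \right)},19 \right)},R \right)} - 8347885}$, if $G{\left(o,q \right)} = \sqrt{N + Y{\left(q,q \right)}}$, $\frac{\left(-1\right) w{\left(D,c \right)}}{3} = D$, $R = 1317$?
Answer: $- \frac{1192555}{9955311996116} - \frac{\sqrt{413}}{69687183972812} \approx -1.1979 \cdot 10^{-7}$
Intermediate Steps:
$w{\left(D,c \right)} = - 3 D$
$G{\left(o,q \right)} = \sqrt{-904 + q}$
$\frac{1}{G{\left(W{\left(w{\left(-2,-4 \right)},19 \right)},R \right)} - 8347885} = \frac{1}{\sqrt{-904 + 1317} - 8347885} = \frac{1}{\sqrt{413} - 8347885} = \frac{1}{-8347885 + \sqrt{413}}$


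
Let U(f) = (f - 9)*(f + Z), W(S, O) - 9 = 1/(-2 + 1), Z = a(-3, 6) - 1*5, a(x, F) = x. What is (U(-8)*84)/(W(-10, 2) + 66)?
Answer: 11424/37 ≈ 308.76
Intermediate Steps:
Z = -8 (Z = -3 - 1*5 = -3 - 5 = -8)
W(S, O) = 8 (W(S, O) = 9 + 1/(-2 + 1) = 9 + 1/(-1) = 9 - 1 = 8)
U(f) = (-9 + f)*(-8 + f) (U(f) = (f - 9)*(f - 8) = (-9 + f)*(-8 + f))
(U(-8)*84)/(W(-10, 2) + 66) = ((72 + (-8)² - 17*(-8))*84)/(8 + 66) = ((72 + 64 + 136)*84)/74 = (272*84)*(1/74) = 22848*(1/74) = 11424/37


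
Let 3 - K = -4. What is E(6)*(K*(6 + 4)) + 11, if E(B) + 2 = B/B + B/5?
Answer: 25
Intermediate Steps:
K = 7 (K = 3 - 1*(-4) = 3 + 4 = 7)
E(B) = -1 + B/5 (E(B) = -2 + (B/B + B/5) = -2 + (1 + B*(1/5)) = -2 + (1 + B/5) = -1 + B/5)
E(6)*(K*(6 + 4)) + 11 = (-1 + (1/5)*6)*(7*(6 + 4)) + 11 = (-1 + 6/5)*(7*10) + 11 = (1/5)*70 + 11 = 14 + 11 = 25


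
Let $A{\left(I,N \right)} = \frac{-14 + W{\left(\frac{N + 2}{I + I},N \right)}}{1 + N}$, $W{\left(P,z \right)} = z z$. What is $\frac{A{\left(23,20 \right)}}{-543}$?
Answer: $- \frac{386}{11403} \approx -0.033851$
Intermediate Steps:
$W{\left(P,z \right)} = z^{2}$
$A{\left(I,N \right)} = \frac{-14 + N^{2}}{1 + N}$
$\frac{A{\left(23,20 \right)}}{-543} = \frac{\frac{1}{1 + 20} \left(-14 + 20^{2}\right)}{-543} = \frac{-14 + 400}{21} \left(- \frac{1}{543}\right) = \frac{1}{21} \cdot 386 \left(- \frac{1}{543}\right) = \frac{386}{21} \left(- \frac{1}{543}\right) = - \frac{386}{11403}$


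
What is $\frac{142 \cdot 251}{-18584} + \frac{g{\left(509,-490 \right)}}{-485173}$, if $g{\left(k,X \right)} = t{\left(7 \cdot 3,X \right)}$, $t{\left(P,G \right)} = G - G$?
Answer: $- \frac{17821}{9292} \approx -1.9179$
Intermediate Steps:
$t{\left(P,G \right)} = 0$
$g{\left(k,X \right)} = 0$
$\frac{142 \cdot 251}{-18584} + \frac{g{\left(509,-490 \right)}}{-485173} = \frac{142 \cdot 251}{-18584} + \frac{0}{-485173} = 35642 \left(- \frac{1}{18584}\right) + 0 \left(- \frac{1}{485173}\right) = - \frac{17821}{9292} + 0 = - \frac{17821}{9292}$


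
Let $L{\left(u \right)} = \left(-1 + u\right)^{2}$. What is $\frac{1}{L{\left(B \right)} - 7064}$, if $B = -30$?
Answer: $- \frac{1}{6103} \approx -0.00016385$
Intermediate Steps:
$\frac{1}{L{\left(B \right)} - 7064} = \frac{1}{\left(-1 - 30\right)^{2} - 7064} = \frac{1}{\left(-31\right)^{2} - 7064} = \frac{1}{961 - 7064} = \frac{1}{-6103} = - \frac{1}{6103}$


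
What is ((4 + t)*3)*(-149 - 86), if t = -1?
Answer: -2115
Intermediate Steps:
((4 + t)*3)*(-149 - 86) = ((4 - 1)*3)*(-149 - 86) = (3*3)*(-235) = 9*(-235) = -2115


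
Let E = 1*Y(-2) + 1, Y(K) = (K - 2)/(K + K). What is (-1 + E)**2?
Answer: 1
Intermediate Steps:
Y(K) = (-2 + K)/(2*K) (Y(K) = (-2 + K)/((2*K)) = (-2 + K)*(1/(2*K)) = (-2 + K)/(2*K))
E = 2 (E = 1*((1/2)*(-2 - 2)/(-2)) + 1 = 1*((1/2)*(-1/2)*(-4)) + 1 = 1*1 + 1 = 1 + 1 = 2)
(-1 + E)**2 = (-1 + 2)**2 = 1**2 = 1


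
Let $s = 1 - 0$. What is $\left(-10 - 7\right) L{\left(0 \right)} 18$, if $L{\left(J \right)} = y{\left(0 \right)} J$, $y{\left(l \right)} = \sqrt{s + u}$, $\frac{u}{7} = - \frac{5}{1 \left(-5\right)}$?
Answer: $0$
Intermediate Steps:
$s = 1$ ($s = 1 + 0 = 1$)
$u = 7$ ($u = 7 \left(- \frac{5}{1 \left(-5\right)}\right) = 7 \left(- \frac{5}{-5}\right) = 7 \left(\left(-5\right) \left(- \frac{1}{5}\right)\right) = 7 \cdot 1 = 7$)
$y{\left(l \right)} = 2 \sqrt{2}$ ($y{\left(l \right)} = \sqrt{1 + 7} = \sqrt{8} = 2 \sqrt{2}$)
$L{\left(J \right)} = 2 J \sqrt{2}$ ($L{\left(J \right)} = 2 \sqrt{2} J = 2 J \sqrt{2}$)
$\left(-10 - 7\right) L{\left(0 \right)} 18 = \left(-10 - 7\right) 2 \cdot 0 \sqrt{2} \cdot 18 = \left(-10 - 7\right) 0 \cdot 18 = \left(-17\right) 0 \cdot 18 = 0 \cdot 18 = 0$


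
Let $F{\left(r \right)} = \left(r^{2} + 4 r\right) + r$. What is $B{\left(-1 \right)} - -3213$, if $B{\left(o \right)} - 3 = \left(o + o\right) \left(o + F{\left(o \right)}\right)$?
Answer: $3226$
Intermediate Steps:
$F{\left(r \right)} = r^{2} + 5 r$
$B{\left(o \right)} = 3 + 2 o \left(o + o \left(5 + o\right)\right)$ ($B{\left(o \right)} = 3 + \left(o + o\right) \left(o + o \left(5 + o\right)\right) = 3 + 2 o \left(o + o \left(5 + o\right)\right)$)
$B{\left(-1 \right)} - -3213 = \left(3 + 2 \left(-1\right)^{3} + 12 \left(-1\right)^{2}\right) - -3213 = \left(3 + 2 \left(-1\right) + 12 \cdot 1\right) + 3213 = \left(3 - 2 + 12\right) + 3213 = 13 + 3213 = 3226$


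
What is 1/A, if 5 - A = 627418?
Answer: -1/627413 ≈ -1.5938e-6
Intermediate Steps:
A = -627413 (A = 5 - 1*627418 = 5 - 627418 = -627413)
1/A = 1/(-627413) = -1/627413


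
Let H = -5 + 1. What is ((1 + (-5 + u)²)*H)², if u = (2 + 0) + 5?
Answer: 400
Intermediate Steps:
u = 7 (u = 2 + 5 = 7)
H = -4
((1 + (-5 + u)²)*H)² = ((1 + (-5 + 7)²)*(-4))² = ((1 + 2²)*(-4))² = ((1 + 4)*(-4))² = (5*(-4))² = (-20)² = 400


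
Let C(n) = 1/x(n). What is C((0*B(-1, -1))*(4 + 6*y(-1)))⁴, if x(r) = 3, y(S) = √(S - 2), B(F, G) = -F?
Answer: 1/81 ≈ 0.012346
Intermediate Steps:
y(S) = √(-2 + S)
C(n) = ⅓ (C(n) = 1/3 = ⅓)
C((0*B(-1, -1))*(4 + 6*y(-1)))⁴ = (⅓)⁴ = 1/81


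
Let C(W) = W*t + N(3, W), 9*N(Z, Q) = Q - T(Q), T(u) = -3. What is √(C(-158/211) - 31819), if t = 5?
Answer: 14*I*√65055731/633 ≈ 178.39*I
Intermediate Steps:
N(Z, Q) = ⅓ + Q/9 (N(Z, Q) = (Q - 1*(-3))/9 = (Q + 3)/9 = (3 + Q)/9 = ⅓ + Q/9)
C(W) = ⅓ + 46*W/9 (C(W) = W*5 + (⅓ + W/9) = 5*W + (⅓ + W/9) = ⅓ + 46*W/9)
√(C(-158/211) - 31819) = √((⅓ + 46*(-158/211)/9) - 31819) = √((⅓ + 46*(-158*1/211)/9) - 31819) = √((⅓ + (46/9)*(-158/211)) - 31819) = √((⅓ - 7268/1899) - 31819) = √(-6635/1899 - 31819) = √(-60430916/1899) = 14*I*√65055731/633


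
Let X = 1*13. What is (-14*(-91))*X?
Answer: 16562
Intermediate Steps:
X = 13
(-14*(-91))*X = -14*(-91)*13 = 1274*13 = 16562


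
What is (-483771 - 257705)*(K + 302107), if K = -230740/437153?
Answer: -97924325990871356/437153 ≈ -2.2400e+11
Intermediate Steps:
K = -230740/437153 (K = -230740*1/437153 = -230740/437153 ≈ -0.52782)
(-483771 - 257705)*(K + 302107) = (-483771 - 257705)*(-230740/437153 + 302107) = -741476*132066750631/437153 = -97924325990871356/437153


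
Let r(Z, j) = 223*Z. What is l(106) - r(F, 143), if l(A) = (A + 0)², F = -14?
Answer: 14358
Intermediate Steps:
l(A) = A²
l(106) - r(F, 143) = 106² - 223*(-14) = 11236 - 1*(-3122) = 11236 + 3122 = 14358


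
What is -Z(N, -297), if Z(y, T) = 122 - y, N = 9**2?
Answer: -41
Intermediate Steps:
N = 81
-Z(N, -297) = -(122 - 1*81) = -(122 - 81) = -1*41 = -41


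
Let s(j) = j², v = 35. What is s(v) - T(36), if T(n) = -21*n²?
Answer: 28441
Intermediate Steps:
s(v) - T(36) = 35² - (-21)*36² = 1225 - (-21)*1296 = 1225 - 1*(-27216) = 1225 + 27216 = 28441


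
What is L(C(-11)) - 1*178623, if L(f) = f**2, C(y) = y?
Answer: -178502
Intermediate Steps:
L(C(-11)) - 1*178623 = (-11)**2 - 1*178623 = 121 - 178623 = -178502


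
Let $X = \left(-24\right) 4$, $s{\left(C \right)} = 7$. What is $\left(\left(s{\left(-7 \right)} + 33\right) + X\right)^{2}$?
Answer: $3136$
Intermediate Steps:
$X = -96$
$\left(\left(s{\left(-7 \right)} + 33\right) + X\right)^{2} = \left(\left(7 + 33\right) - 96\right)^{2} = \left(40 - 96\right)^{2} = \left(-56\right)^{2} = 3136$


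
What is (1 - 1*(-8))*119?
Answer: 1071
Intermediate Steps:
(1 - 1*(-8))*119 = (1 + 8)*119 = 9*119 = 1071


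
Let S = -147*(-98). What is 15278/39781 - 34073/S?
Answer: -162194735/81869298 ≈ -1.9811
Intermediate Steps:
S = 14406
15278/39781 - 34073/S = 15278/39781 - 34073/14406 = -162194735/81869298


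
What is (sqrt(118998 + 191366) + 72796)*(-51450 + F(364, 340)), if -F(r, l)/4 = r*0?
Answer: -3745354200 - 102900*sqrt(77591) ≈ -3.7740e+9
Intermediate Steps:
F(r, l) = 0 (F(r, l) = -4*r*0 = -4*0 = 0)
(sqrt(118998 + 191366) + 72796)*(-51450 + F(364, 340)) = (sqrt(118998 + 191366) + 72796)*(-51450 + 0) = (sqrt(310364) + 72796)*(-51450) = (2*sqrt(77591) + 72796)*(-51450) = (72796 + 2*sqrt(77591))*(-51450) = -3745354200 - 102900*sqrt(77591)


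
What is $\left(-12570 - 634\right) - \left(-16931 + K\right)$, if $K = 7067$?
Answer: $-3340$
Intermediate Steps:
$\left(-12570 - 634\right) - \left(-16931 + K\right) = \left(-12570 - 634\right) + \left(16931 - 7067\right) = -13204 + \left(16931 - 7067\right) = -13204 + 9864 = -3340$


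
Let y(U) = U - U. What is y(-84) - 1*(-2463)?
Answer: 2463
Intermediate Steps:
y(U) = 0
y(-84) - 1*(-2463) = 0 - 1*(-2463) = 0 + 2463 = 2463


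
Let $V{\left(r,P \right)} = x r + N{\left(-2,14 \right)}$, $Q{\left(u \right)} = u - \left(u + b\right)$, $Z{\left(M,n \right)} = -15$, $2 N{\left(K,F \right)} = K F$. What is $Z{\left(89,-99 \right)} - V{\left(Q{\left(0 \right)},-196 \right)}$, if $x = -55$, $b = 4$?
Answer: $-221$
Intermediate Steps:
$N{\left(K,F \right)} = \frac{F K}{2}$ ($N{\left(K,F \right)} = \frac{K F}{2} = \frac{F K}{2}$)
$Q{\left(u \right)} = -4$ ($Q{\left(u \right)} = u - \left(u + 4\right) = u - \left(4 + u\right) = -4$)
$V{\left(r,P \right)} = -14 - 55 r$ ($V{\left(r,P \right)} = - 55 r + \frac{1}{2} \cdot 14 \left(-2\right) = - 55 r - 14 = -14 - 55 r$)
$Z{\left(89,-99 \right)} - V{\left(Q{\left(0 \right)},-196 \right)} = -15 - \left(-14 - -220\right) = -15 - \left(-14 + 220\right) = -15 - 206 = -221$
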